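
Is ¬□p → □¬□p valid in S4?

Tableau for the negation ¬(¬□p → □¬□p):
1. ¬(¬□p → □¬□p), w0
2. ¬□p, w0   [¬→-rule on 1]
3. ¬□¬□p, w0   [¬→-rule on 1]
4. ¬p, w1   [¬□-rule on 2: fresh world w1, w0Rw1]
5. □p, w2   [¬□-rule on 3: fresh world w2, w0Rw2]
6. p, w2   [□-rule on 5 via w2Rw2]
Accessibility: w0Rw0, w0Rw1, w0Rw2, w1Rw1, w2Rw2
The negation has an open branch (countermodel exists).

Not valid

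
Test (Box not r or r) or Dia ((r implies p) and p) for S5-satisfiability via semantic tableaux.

Satisfiable (open branch found)

1. (Box not r or r) or Dia ((r implies p) and p), 0
2. Dia ((r implies p) and p), 0   [or-rule on 1 (branches; this branch)]
3. (r implies p) and p, 1   [Dia-rule on 2: fresh world 1, 0R1]
4. r implies p, 1   [and-rule on 3]
5. p, 1   [and-rule on 3]
Accessibility: 0R0, 0R1, 1R0, 1R1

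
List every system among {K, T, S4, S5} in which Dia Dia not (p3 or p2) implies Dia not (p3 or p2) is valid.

S4-tableau for the negation not (Dia Dia not (p3 or p2) implies Dia not (p3 or p2)):
1. not (Dia Dia not (p3 or p2) implies Dia not (p3 or p2)), u
2. Dia Dia not (p3 or p2), u
3. not Dia not (p3 or p2), u
4. p3 or p2, u
5. p2, u
6. Dia not (p3 or p2), v
7. p3 or p2, v
8. p2, v
9. not (p3 or p2), w
10. not p3, w
11. not p2, w
12. p3 or p2, w
13. p2, w
Accessibility: uRu, uRv, uRw, vRv, vRw, wRw
Branch closes: p2 and not p2 both at w.
Every branch closes (one shown): valid in S4, hence also in S5 (every theorem of S4 is a theorem of S5).
T-tableau for the negation not (Dia Dia not (p3 or p2) implies Dia not (p3 or p2)):
1. not (Dia Dia not (p3 or p2) implies Dia not (p3 or p2)), u
2. Dia Dia not (p3 or p2), u
3. not Dia not (p3 or p2), u
4. p3 or p2, u
5. p2, u
6. Dia not (p3 or p2), v
7. p3 or p2, v
8. p2, v
9. not (p3 or p2), w
10. not p3, w
11. not p2, w
Accessibility: uRu, uRv, vRv, vRw, wRw
Complete open branch: countermodel on a T-frame, so not valid in T, nor in K (the same frame is also a K-frame).

S4, S5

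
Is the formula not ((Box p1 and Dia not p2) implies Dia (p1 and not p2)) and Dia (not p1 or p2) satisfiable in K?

1. not ((Box p1 and Dia not p2) implies Dia (p1 and not p2)) and Dia (not p1 or p2), u
2. not ((Box p1 and Dia not p2) implies Dia (p1 and not p2)), u
3. Dia (not p1 or p2), u
4. Box p1 and Dia not p2, u
5. not Dia (p1 and not p2), u
6. Box p1, u
7. Dia not p2, u
8. not p1 or p2, v
9. not (p1 and not p2), v
10. p1, v
11. p2, v
12. not p2, w
13. not (p1 and not p2), w
14. p1, w
15. p2, w
Accessibility: uRv, uRw
Branch closes: p2 and not p2 both at w.
All branches of the tableau close; one closing branch shown above.

No, unsatisfiable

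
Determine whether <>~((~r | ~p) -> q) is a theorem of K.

No, not valid

Tableau for the negation ~<>~((~r | ~p) -> q):
1. ~<>~((~r | ~p) -> q), w0
The negation has an open branch (countermodel exists).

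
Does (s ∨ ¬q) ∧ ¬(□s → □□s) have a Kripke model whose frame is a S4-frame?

1. (s ∨ ¬q) ∧ ¬(□s → □□s), w0
2. s ∨ ¬q, w0   [∧-rule on 1]
3. ¬(□s → □□s), w0   [∧-rule on 1]
4. □s, w0   [¬→-rule on 3]
5. ¬□□s, w0   [¬→-rule on 3]
6. s, w0   [□-rule on 4 via w0Rw0]
7. ¬q, w0   [∨-rule on 2 (branches; this branch)]
8. ¬□s, w1   [¬□-rule on 5: fresh world w1, w0Rw1]
9. s, w1   [□-rule on 4 via w0Rw1]
10. ¬s, w2   [¬□-rule on 8: fresh world w2, w1Rw2]
11. s, w2   [□-rule on 4 via w0Rw2]
Accessibility: w0Rw0, w0Rw1, w0Rw2, w1Rw1, w1Rw2, w2Rw2
Branch closes: s and ¬s both at w2.
All branches of the tableau close; one closing branch shown above.

Unsatisfiable (every branch closes)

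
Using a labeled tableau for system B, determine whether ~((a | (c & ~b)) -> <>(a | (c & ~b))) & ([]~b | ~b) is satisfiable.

Unsatisfiable (every branch closes)

1. ~((a | (c & ~b)) -> <>(a | (c & ~b))) & ([]~b | ~b), 0
2. ~((a | (c & ~b)) -> <>(a | (c & ~b))), 0   [&-rule on 1]
3. []~b | ~b, 0   [&-rule on 1]
4. a | (c & ~b), 0   [~->-rule on 2]
5. ~<>(a | (c & ~b)), 0   [~->-rule on 2]
6. ~(a | (c & ~b)), 0   [~<>-rule on 5 via 0R0]
7. ~a, 0   [~|-rule on 6]
8. ~(c & ~b), 0   [~|-rule on 6]
9. []~b, 0   [|-rule on 3 (branches; this branch)]
10. ~b, 0   [[]-rule on 9 via 0R0]
11. c & ~b, 0   [|-rule on 4 (branches; this branch)]
12. c, 0   [&-rule on 11]
13. b, 0   [~&-rule on 8 (branches; this branch)]
Accessibility: 0R0
Branch closes: b and ~b both at 0.
All branches of the tableau close; one closing branch shown above.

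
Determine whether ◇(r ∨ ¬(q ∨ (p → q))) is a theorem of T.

Tableau for the negation ¬◇(r ∨ ¬(q ∨ (p → q))):
1. ¬◇(r ∨ ¬(q ∨ (p → q))), u
2. ¬(r ∨ ¬(q ∨ (p → q))), u
3. ¬r, u
4. q ∨ (p → q), u
5. p → q, u
6. q, u
Accessibility: uRu
The negation has an open branch (countermodel exists).

No, not valid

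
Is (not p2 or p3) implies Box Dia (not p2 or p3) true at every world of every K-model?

Tableau for the negation not ((not p2 or p3) implies Box Dia (not p2 or p3)):
1. not ((not p2 or p3) implies Box Dia (not p2 or p3)), 0
2. not p2 or p3, 0
3. not Box Dia (not p2 or p3), 0
4. p3, 0
5. not Dia (not p2 or p3), 1
Accessibility: 0R1
The negation has an open branch (countermodel exists).

Not valid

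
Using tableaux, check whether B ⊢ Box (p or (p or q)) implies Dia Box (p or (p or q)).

Yes, valid

Tableau for the negation not (Box (p or (p or q)) implies Dia Box (p or (p or q))):
1. not (Box (p or (p or q)) implies Dia Box (p or (p or q))), w0
2. Box (p or (p or q)), w0
3. not Dia Box (p or (p or q)), w0
4. p or (p or q), w0
5. not Box (p or (p or q)), w0
6. p or q, w0
7. q, w0
8. not (p or (p or q)), w1
9. not p, w1
10. not (p or q), w1
11. not q, w1
12. p or (p or q), w1
13. not Box (p or (p or q)), w1
14. p or q, w1
15. q, w1
Accessibility: w0Rw0, w0Rw1, w1Rw0, w1Rw1
Branch closes: q and not q both at w1.
Every branch of the negation's tableau closes; the branch above is one of them.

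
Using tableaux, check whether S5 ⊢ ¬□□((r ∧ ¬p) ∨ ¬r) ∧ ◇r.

No, not valid

Tableau for the negation ¬(¬□□((r ∧ ¬p) ∨ ¬r) ∧ ◇r):
1. ¬(¬□□((r ∧ ¬p) ∨ ¬r) ∧ ◇r), 0
2. ¬◇r, 0
3. ¬r, 0
Accessibility: 0R0
The negation has an open branch (countermodel exists).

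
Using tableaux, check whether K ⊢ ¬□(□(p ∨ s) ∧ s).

No, not valid

Tableau for the negation □(□(p ∨ s) ∧ s):
1. □(□(p ∨ s) ∧ s), 0
The negation has an open branch (countermodel exists).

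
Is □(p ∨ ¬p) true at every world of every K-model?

Tableau for the negation ¬□(p ∨ ¬p):
1. ¬□(p ∨ ¬p), 0
2. ¬(p ∨ ¬p), 1   [¬□-rule on 1: fresh world 1, 0R1]
3. ¬p, 1   [¬∨-rule on 2]
4. p, 1   [¬∨-rule on 2]
Accessibility: 0R1
Branch closes: p and ¬p both at 1.
All branches of the negation close; one closing branch shown above.

Valid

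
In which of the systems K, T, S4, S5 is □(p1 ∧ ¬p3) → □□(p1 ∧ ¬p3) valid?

S4, S5

S4-tableau for the negation ¬(□(p1 ∧ ¬p3) → □□(p1 ∧ ¬p3)):
1. ¬(□(p1 ∧ ¬p3) → □□(p1 ∧ ¬p3)), u
2. □(p1 ∧ ¬p3), u
3. ¬□□(p1 ∧ ¬p3), u
4. p1 ∧ ¬p3, u
5. p1, u
6. ¬p3, u
7. ¬□(p1 ∧ ¬p3), v
8. p1 ∧ ¬p3, v
9. p1, v
10. ¬p3, v
11. ¬(p1 ∧ ¬p3), w
12. p1 ∧ ¬p3, w
13. p1, w
14. ¬p3, w
15. p3, w
Accessibility: uRu, uRv, uRw, vRv, vRw, wRw
Branch closes: p3 and ¬p3 both at w.
Every branch closes (one shown): valid in S4, hence also in S5 (every theorem of S4 is a theorem of S5).
T-tableau for the negation ¬(□(p1 ∧ ¬p3) → □□(p1 ∧ ¬p3)):
1. ¬(□(p1 ∧ ¬p3) → □□(p1 ∧ ¬p3)), u
2. □(p1 ∧ ¬p3), u
3. ¬□□(p1 ∧ ¬p3), u
4. p1 ∧ ¬p3, u
5. p1, u
6. ¬p3, u
7. ¬□(p1 ∧ ¬p3), v
8. p1 ∧ ¬p3, v
9. p1, v
10. ¬p3, v
11. ¬(p1 ∧ ¬p3), w
12. p3, w
Accessibility: uRu, uRv, vRv, vRw, wRw
Complete open branch: countermodel on a T-frame, so not valid in T, nor in K (the same frame is also a K-frame).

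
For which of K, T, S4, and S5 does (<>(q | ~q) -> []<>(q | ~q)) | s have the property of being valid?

T, S4, S5

K-tableau for the negation ~((<>(q | ~q) -> []<>(q | ~q)) | s):
1. ~((<>(q | ~q) -> []<>(q | ~q)) | s), w0
2. ~(<>(q | ~q) -> []<>(q | ~q)), w0   [~|-rule on 1]
3. ~s, w0   [~|-rule on 1]
4. <>(q | ~q), w0   [~->-rule on 2]
5. ~[]<>(q | ~q), w0   [~->-rule on 2]
6. q | ~q, w1   [<>-rule on 4: fresh world w1, w0Rw1]
7. ~q, w1   [|-rule on 6 (branches; this branch)]
8. ~<>(q | ~q), w2   [~[]-rule on 5: fresh world w2, w0Rw2]
Accessibility: w0Rw1, w0Rw2
Complete open branch: countermodel on a K-frame, so not valid in K.
T-tableau for the negation ~((<>(q | ~q) -> []<>(q | ~q)) | s):
1. ~((<>(q | ~q) -> []<>(q | ~q)) | s), w0
2. ~(<>(q | ~q) -> []<>(q | ~q)), w0   [~|-rule on 1]
3. ~s, w0   [~|-rule on 1]
4. <>(q | ~q), w0   [~->-rule on 2]
5. ~[]<>(q | ~q), w0   [~->-rule on 2]
6. q | ~q, w1   [<>-rule on 4: fresh world w1, w0Rw1]
7. ~q, w1   [|-rule on 6 (branches; this branch)]
8. ~<>(q | ~q), w2   [~[]-rule on 5: fresh world w2, w0Rw2]
9. ~(q | ~q), w2   [~<>-rule on 8 via w2Rw2]
10. ~q, w2   [~|-rule on 9]
11. q, w2   [~|-rule on 9]
Accessibility: w0Rw0, w0Rw1, w0Rw2, w1Rw1, w2Rw2
Branch closes: q and ~q both at w2.
Every branch closes (one shown): valid in T, hence also in S4, S5 (every theorem of T is a theorem of S4 and S5).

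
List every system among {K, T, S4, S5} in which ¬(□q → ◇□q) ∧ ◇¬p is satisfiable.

K

K-tableau for the formula:
1. ¬(□q → ◇□q) ∧ ◇¬p, w0
2. ¬(□q → ◇□q), w0
3. ◇¬p, w0
4. □q, w0
5. ¬◇□q, w0
6. ¬p, w1
7. q, w1
8. ¬□q, w1
9. ¬q, w2
Accessibility: w0Rw1, w1Rw2
Complete open branch: satisfiable in K.
T-tableau for the formula:
1. ¬(□q → ◇□q) ∧ ◇¬p, w0
2. ¬(□q → ◇□q), w0
3. ◇¬p, w0
4. □q, w0
5. ¬◇□q, w0
6. q, w0
7. ¬□q, w0
8. ¬p, w1
9. q, w1
10. ¬□q, w1
11. ¬q, w2
12. q, w2
Accessibility: w0Rw0, w0Rw1, w0Rw2, w1Rw1, w2Rw2
Branch closes: q and ¬q both at w2.
Every branch closes (one shown): unsatisfiable in T, hence also in S4, S5 (every S4/S5-frame is a T-frame).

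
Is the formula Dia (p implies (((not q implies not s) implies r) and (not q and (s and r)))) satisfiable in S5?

Satisfiable (open branch found)

1. Dia (p implies (((not q implies not s) implies r) and (not q and (s and r)))), 0
2. p implies (((not q implies not s) implies r) and (not q and (s and r))), 1
3. ((not q implies not s) implies r) and (not q and (s and r)), 1
4. (not q implies not s) implies r, 1
5. not q and (s and r), 1
6. not q, 1
7. s and r, 1
8. s, 1
9. r, 1
Accessibility: 0R0, 0R1, 1R0, 1R1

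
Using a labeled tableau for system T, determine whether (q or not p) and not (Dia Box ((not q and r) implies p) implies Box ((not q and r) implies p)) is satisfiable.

1. (q or not p) and not (Dia Box ((not q and r) implies p) implies Box ((not q and r) implies p)), w0
2. q or not p, w0
3. not (Dia Box ((not q and r) implies p) implies Box ((not q and r) implies p)), w0
4. Dia Box ((not q and r) implies p), w0
5. not Box ((not q and r) implies p), w0
6. not p, w0
7. Box ((not q and r) implies p), w1
8. (not q and r) implies p, w1
9. p, w1
10. not ((not q and r) implies p), w2
11. not q and r, w2
12. not p, w2
13. not q, w2
14. r, w2
Accessibility: w0Rw0, w0Rw1, w0Rw2, w1Rw1, w2Rw2

Yes, satisfiable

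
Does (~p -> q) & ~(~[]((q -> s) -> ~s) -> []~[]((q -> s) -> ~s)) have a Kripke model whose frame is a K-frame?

1. (~p -> q) & ~(~[]((q -> s) -> ~s) -> []~[]((q -> s) -> ~s)), u
2. ~p -> q, u
3. ~(~[]((q -> s) -> ~s) -> []~[]((q -> s) -> ~s)), u
4. ~[]((q -> s) -> ~s), u
5. ~[]~[]((q -> s) -> ~s), u
6. q, u
7. ~((q -> s) -> ~s), v
8. q -> s, v
9. s, v
10. []((q -> s) -> ~s), w
Accessibility: uRv, uRw

Satisfiable (open branch found)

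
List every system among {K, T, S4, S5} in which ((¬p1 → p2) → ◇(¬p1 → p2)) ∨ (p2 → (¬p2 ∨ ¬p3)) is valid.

T, S4, S5

K-tableau for the negation ¬(((¬p1 → p2) → ◇(¬p1 → p2)) ∨ (p2 → (¬p2 ∨ ¬p3))):
1. ¬(((¬p1 → p2) → ◇(¬p1 → p2)) ∨ (p2 → (¬p2 ∨ ¬p3))), w0
2. ¬((¬p1 → p2) → ◇(¬p1 → p2)), w0   [¬∨-rule on 1]
3. ¬(p2 → (¬p2 ∨ ¬p3)), w0   [¬∨-rule on 1]
4. ¬p1 → p2, w0   [¬→-rule on 2]
5. ¬◇(¬p1 → p2), w0   [¬→-rule on 2]
6. p2, w0   [¬→-rule on 3]
7. ¬(¬p2 ∨ ¬p3), w0   [¬→-rule on 3]
8. p3, w0   [¬∨-rule on 7]
Complete open branch: countermodel on a K-frame, so not valid in K.
T-tableau for the negation ¬(((¬p1 → p2) → ◇(¬p1 → p2)) ∨ (p2 → (¬p2 ∨ ¬p3))):
1. ¬(((¬p1 → p2) → ◇(¬p1 → p2)) ∨ (p2 → (¬p2 ∨ ¬p3))), w0
2. ¬((¬p1 → p2) → ◇(¬p1 → p2)), w0   [¬∨-rule on 1]
3. ¬(p2 → (¬p2 ∨ ¬p3)), w0   [¬∨-rule on 1]
4. ¬p1 → p2, w0   [¬→-rule on 2]
5. ¬◇(¬p1 → p2), w0   [¬→-rule on 2]
6. p2, w0   [¬→-rule on 3]
7. ¬(¬p2 ∨ ¬p3), w0   [¬→-rule on 3]
8. p3, w0   [¬∨-rule on 7]
9. ¬(¬p1 → p2), w0   [¬◇-rule on 5 via w0Rw0]
10. ¬p1, w0   [¬→-rule on 9]
11. ¬p2, w0   [¬→-rule on 9]
Accessibility: w0Rw0
Branch closes: p2 and ¬p2 both at w0.
Every branch closes (one shown): valid in T, hence also in S4, S5 (every theorem of T is a theorem of S4 and S5).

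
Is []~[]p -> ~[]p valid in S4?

Yes, valid

Tableau for the negation ~([]~[]p -> ~[]p):
1. ~([]~[]p -> ~[]p), u
2. []~[]p, u   [~->-rule on 1]
3. []p, u   [~->-rule on 1]
4. ~[]p, u   [[]-rule on 2 via uRu]
5. p, u   [[]-rule on 3 via uRu]
6. ~p, v   [~[]-rule on 4: fresh world v, uRv]
7. ~[]p, v   [[]-rule on 2 via uRv]
8. p, v   [[]-rule on 3 via uRv]
Accessibility: uRu, uRv, vRv
Branch closes: p and ~p both at v.
Every branch of the negation's tableau closes; the branch above is one of them.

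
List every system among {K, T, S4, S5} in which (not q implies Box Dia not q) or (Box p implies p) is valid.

T-tableau for the negation not ((not q implies Box Dia not q) or (Box p implies p)):
1. not ((not q implies Box Dia not q) or (Box p implies p)), w0
2. not (not q implies Box Dia not q), w0
3. not (Box p implies p), w0
4. not q, w0
5. not Box Dia not q, w0
6. Box p, w0
7. not p, w0
8. p, w0
Accessibility: w0Rw0
Branch closes: p and not p both at w0.
Every branch closes (one shown): valid in T, hence also in S4, S5 (every theorem of T is a theorem of S4 and S5).
K-tableau for the negation not ((not q implies Box Dia not q) or (Box p implies p)):
1. not ((not q implies Box Dia not q) or (Box p implies p)), w0
2. not (not q implies Box Dia not q), w0
3. not (Box p implies p), w0
4. not q, w0
5. not Box Dia not q, w0
6. Box p, w0
7. not p, w0
8. not Dia not q, w1
9. p, w1
Accessibility: w0Rw1
Complete open branch: countermodel on a K-frame, so not valid in K.

T, S4, S5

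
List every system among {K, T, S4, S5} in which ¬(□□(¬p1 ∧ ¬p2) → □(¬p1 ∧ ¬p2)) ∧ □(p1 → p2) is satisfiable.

K-tableau for the formula:
1. ¬(□□(¬p1 ∧ ¬p2) → □(¬p1 ∧ ¬p2)) ∧ □(p1 → p2), 0
2. ¬(□□(¬p1 ∧ ¬p2) → □(¬p1 ∧ ¬p2)), 0
3. □(p1 → p2), 0
4. □□(¬p1 ∧ ¬p2), 0
5. ¬□(¬p1 ∧ ¬p2), 0
6. ¬(¬p1 ∧ ¬p2), 1
7. p1 → p2, 1
8. □(¬p1 ∧ ¬p2), 1
9. p2, 1
Accessibility: 0R1
Complete open branch: satisfiable in K.
T-tableau for the formula:
1. ¬(□□(¬p1 ∧ ¬p2) → □(¬p1 ∧ ¬p2)) ∧ □(p1 → p2), 0
2. ¬(□□(¬p1 ∧ ¬p2) → □(¬p1 ∧ ¬p2)), 0
3. □(p1 → p2), 0
4. □□(¬p1 ∧ ¬p2), 0
5. ¬□(¬p1 ∧ ¬p2), 0
6. p1 → p2, 0
7. □(¬p1 ∧ ¬p2), 0
8. ¬p1 ∧ ¬p2, 0
9. ¬p1, 0
10. ¬p2, 0
11. ¬(¬p1 ∧ ¬p2), 1
12. p1 → p2, 1
13. □(¬p1 ∧ ¬p2), 1
14. ¬p1 ∧ ¬p2, 1
15. ¬p1, 1
16. ¬p2, 1
17. p2, 1
Accessibility: 0R0, 0R1, 1R1
Branch closes: p2 and ¬p2 both at 1.
Every branch closes (one shown): unsatisfiable in T, hence also in S4, S5 (every S4/S5-frame is a T-frame).

K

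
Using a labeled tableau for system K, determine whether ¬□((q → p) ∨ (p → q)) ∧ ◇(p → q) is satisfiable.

Unsatisfiable

1. ¬□((q → p) ∨ (p → q)) ∧ ◇(p → q), w0
2. ¬□((q → p) ∨ (p → q)), w0
3. ◇(p → q), w0
4. ¬((q → p) ∨ (p → q)), w1
5. ¬(q → p), w1
6. ¬(p → q), w1
7. q, w1
8. ¬p, w1
9. p, w1
10. ¬q, w1
Accessibility: w0Rw1
Branch closes: p and ¬p both at w1.
(One branch shown.) All branches close.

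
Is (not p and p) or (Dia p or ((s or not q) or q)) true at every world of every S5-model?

Yes, valid

Tableau for the negation not ((not p and p) or (Dia p or ((s or not q) or q))):
1. not ((not p and p) or (Dia p or ((s or not q) or q))), w0
2. not (not p and p), w0
3. not (Dia p or ((s or not q) or q)), w0
4. not Dia p, w0
5. not ((s or not q) or q), w0
6. not (s or not q), w0
7. not q, w0
8. not s, w0
9. q, w0
Accessibility: w0Rw0
Branch closes: q and not q both at w0.
Every branch of the negation's tableau closes; the branch above is one of them.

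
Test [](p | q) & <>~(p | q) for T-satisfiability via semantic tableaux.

No, unsatisfiable

1. [](p | q) & <>~(p | q), 0
2. [](p | q), 0
3. <>~(p | q), 0
4. p | q, 0
5. q, 0
6. ~(p | q), 1
7. ~p, 1
8. ~q, 1
9. p | q, 1
10. q, 1
Accessibility: 0R0, 0R1, 1R1
Branch closes: q and ~q both at 1.
(One branch shown.) All branches close.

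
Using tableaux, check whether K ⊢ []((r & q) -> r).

Valid

Tableau for the negation ~[]((r & q) -> r):
1. ~[]((r & q) -> r), w0
2. ~((r & q) -> r), w1
3. r & q, w1
4. ~r, w1
5. r, w1
6. q, w1
Accessibility: w0Rw1
Branch closes: r and ~r both at w1.
All branches of the negation close; one closing branch shown above.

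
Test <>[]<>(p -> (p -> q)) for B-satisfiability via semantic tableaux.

Yes, satisfiable

1. <>[]<>(p -> (p -> q)), u
2. []<>(p -> (p -> q)), v   [<>-rule on 1: fresh world v, uRv]
3. <>(p -> (p -> q)), u   [[]-rule on 2 via vRu]
4. <>(p -> (p -> q)), v   [[]-rule on 2 via vRv]
5. p -> (p -> q), w   [<>-rule on 3: fresh world w, uRw]
6. p -> q, w   [->-rule on 5 (branches; this branch)]
7. q, w   [->-rule on 6 (branches; this branch)]
8. p -> (p -> q), x   [<>-rule on 4: fresh world x, vRx]
9. <>(p -> (p -> q)), x   [[]-rule on 2 via vRx]
10. p -> q, x   [->-rule on 8 (branches; this branch)]
11. q, x   [->-rule on 10 (branches; this branch)]
12. p -> (p -> q), y   [<>-rule on 9: fresh world y, xRy]
13. p -> q, y   [->-rule on 12 (branches; this branch)]
14. q, y   [->-rule on 13 (branches; this branch)]
Accessibility: uRu, uRv, uRw, vRu, vRv, vRx, wRu, wRw, xRv, xRx, xRy, yRx, yRy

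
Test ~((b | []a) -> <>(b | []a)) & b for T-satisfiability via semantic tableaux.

Unsatisfiable (every branch closes)

1. ~((b | []a) -> <>(b | []a)) & b, u
2. ~((b | []a) -> <>(b | []a)), u   [&-rule on 1]
3. b, u   [&-rule on 1]
4. b | []a, u   [~->-rule on 2]
5. ~<>(b | []a), u   [~->-rule on 2]
6. ~(b | []a), u   [~<>-rule on 5 via uRu]
7. ~b, u   [~|-rule on 6]
8. ~[]a, u   [~|-rule on 6]
Accessibility: uRu
Branch closes: b and ~b both at u.
(One branch shown.) All branches close.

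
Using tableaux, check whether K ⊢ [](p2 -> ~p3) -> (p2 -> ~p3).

Tableau for the negation ~([](p2 -> ~p3) -> (p2 -> ~p3)):
1. ~([](p2 -> ~p3) -> (p2 -> ~p3)), u
2. [](p2 -> ~p3), u
3. ~(p2 -> ~p3), u
4. p2, u
5. p3, u
The negation has an open branch (countermodel exists).

Invalid (countermodel exists)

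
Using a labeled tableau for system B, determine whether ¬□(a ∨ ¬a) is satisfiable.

No, unsatisfiable

1. ¬□(a ∨ ¬a), w0
2. ¬(a ∨ ¬a), w1   [¬□-rule on 1: fresh world w1, w0Rw1]
3. ¬a, w1   [¬∨-rule on 2]
4. a, w1   [¬∨-rule on 2]
Accessibility: w0Rw0, w0Rw1, w1Rw0, w1Rw1
Branch closes: a and ¬a both at w1.
(One branch shown.) All branches close.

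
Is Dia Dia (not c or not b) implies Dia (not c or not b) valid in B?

No, not valid

Tableau for the negation not (Dia Dia (not c or not b) implies Dia (not c or not b)):
1. not (Dia Dia (not c or not b) implies Dia (not c or not b)), 0
2. Dia Dia (not c or not b), 0
3. not Dia (not c or not b), 0
4. not (not c or not b), 0
5. c, 0
6. b, 0
7. Dia (not c or not b), 1
8. not (not c or not b), 1
9. c, 1
10. b, 1
11. not c or not b, 2
12. not b, 2
Accessibility: 0R0, 0R1, 1R0, 1R1, 1R2, 2R1, 2R2
The negation has an open branch (countermodel exists).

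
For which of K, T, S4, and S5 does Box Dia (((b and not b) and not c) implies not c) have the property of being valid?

K-tableau for the negation not Box Dia (((b and not b) and not c) implies not c):
1. not Box Dia (((b and not b) and not c) implies not c), w0
2. not Dia (((b and not b) and not c) implies not c), w1
Accessibility: w0Rw1
Complete open branch: countermodel on a K-frame, so not valid in K.
T-tableau for the negation not Box Dia (((b and not b) and not c) implies not c):
1. not Box Dia (((b and not b) and not c) implies not c), w0
2. not Dia (((b and not b) and not c) implies not c), w1
3. not (((b and not b) and not c) implies not c), w1
4. (b and not b) and not c, w1
5. c, w1
6. b and not b, w1
7. not c, w1
Accessibility: w0Rw0, w0Rw1, w1Rw1
Branch closes: c and not c both at w1.
Every branch closes (one shown): valid in T, hence also in S4, S5 (every theorem of T is a theorem of S4 and S5).

T, S4, S5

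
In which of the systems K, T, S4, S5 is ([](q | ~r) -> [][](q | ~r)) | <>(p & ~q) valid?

T-tableau for the negation ~(([](q | ~r) -> [][](q | ~r)) | <>(p & ~q)):
1. ~(([](q | ~r) -> [][](q | ~r)) | <>(p & ~q)), w0
2. ~([](q | ~r) -> [][](q | ~r)), w0
3. ~<>(p & ~q), w0
4. [](q | ~r), w0
5. ~[][](q | ~r), w0
6. ~(p & ~q), w0
7. q | ~r, w0
8. q, w0
9. ~r, w0
10. ~[](q | ~r), w1
11. ~(p & ~q), w1
12. q | ~r, w1
13. q, w1
14. ~r, w1
15. ~(q | ~r), w2
16. ~q, w2
17. r, w2
Accessibility: w0Rw0, w0Rw1, w1Rw1, w1Rw2, w2Rw2
Complete open branch: countermodel on a T-frame, so not valid in T, nor in K (the same frame is also a K-frame).
S4-tableau for the negation ~(([](q | ~r) -> [][](q | ~r)) | <>(p & ~q)):
1. ~(([](q | ~r) -> [][](q | ~r)) | <>(p & ~q)), w0
2. ~([](q | ~r) -> [][](q | ~r)), w0
3. ~<>(p & ~q), w0
4. [](q | ~r), w0
5. ~[][](q | ~r), w0
6. ~(p & ~q), w0
7. q | ~r, w0
8. q, w0
9. ~r, w0
10. ~[](q | ~r), w1
11. ~(p & ~q), w1
12. q | ~r, w1
13. q, w1
14. ~r, w1
15. ~(q | ~r), w2
16. ~q, w2
17. r, w2
18. ~(p & ~q), w2
19. q | ~r, w2
20. ~p, w2
21. ~r, w2
Accessibility: w0Rw0, w0Rw1, w0Rw2, w1Rw1, w1Rw2, w2Rw2
Branch closes: r and ~r both at w2.
Every branch closes (one shown): valid in S4, hence also in S5 (every theorem of S4 is a theorem of S5).

S4, S5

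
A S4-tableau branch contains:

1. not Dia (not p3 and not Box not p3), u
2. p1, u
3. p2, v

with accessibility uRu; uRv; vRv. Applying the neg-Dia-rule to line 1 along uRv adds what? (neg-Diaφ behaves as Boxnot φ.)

neg-Diaφ behaves as Boxnot φ: propagate the negated body to each accessible world.

not (not p3 and not Box not p3), v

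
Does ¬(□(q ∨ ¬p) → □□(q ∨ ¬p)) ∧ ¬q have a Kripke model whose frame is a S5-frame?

1. ¬(□(q ∨ ¬p) → □□(q ∨ ¬p)) ∧ ¬q, w0
2. ¬(□(q ∨ ¬p) → □□(q ∨ ¬p)), w0   [∧-rule on 1]
3. ¬q, w0   [∧-rule on 1]
4. □(q ∨ ¬p), w0   [¬→-rule on 2]
5. ¬□□(q ∨ ¬p), w0   [¬→-rule on 2]
6. q ∨ ¬p, w0   [□-rule on 4 via w0Rw0]
7. ¬p, w0   [∨-rule on 6 (branches; this branch)]
8. ¬□(q ∨ ¬p), w1   [¬□-rule on 5: fresh world w1, w0Rw1]
9. q ∨ ¬p, w1   [□-rule on 4 via w0Rw1]
10. ¬p, w1   [∨-rule on 9 (branches; this branch)]
11. ¬(q ∨ ¬p), w2   [¬□-rule on 8: fresh world w2, w1Rw2]
12. ¬q, w2   [¬∨-rule on 11]
13. p, w2   [¬∨-rule on 11]
14. q ∨ ¬p, w2   [□-rule on 4 via w0Rw2]
15. ¬p, w2   [∨-rule on 14 (branches; this branch)]
Accessibility: w0Rw0, w0Rw1, w0Rw2, w1Rw0, w1Rw1, w1Rw2, w2Rw0, w2Rw1, w2Rw2
Branch closes: p and ¬p both at w2.
All branches of the tableau close; one closing branch shown above.

No, unsatisfiable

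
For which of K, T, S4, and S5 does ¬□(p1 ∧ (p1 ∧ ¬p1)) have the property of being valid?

T, S4, S5

K-tableau for the negation □(p1 ∧ (p1 ∧ ¬p1)):
1. □(p1 ∧ (p1 ∧ ¬p1)), 0
Complete open branch: countermodel on a K-frame, so not valid in K.
T-tableau for the negation □(p1 ∧ (p1 ∧ ¬p1)):
1. □(p1 ∧ (p1 ∧ ¬p1)), 0
2. p1 ∧ (p1 ∧ ¬p1), 0
3. p1, 0
4. p1 ∧ ¬p1, 0
5. ¬p1, 0
Accessibility: 0R0
Branch closes: p1 and ¬p1 both at 0.
Every branch closes (one shown): valid in T, hence also in S4, S5 (every theorem of T is a theorem of S4 and S5).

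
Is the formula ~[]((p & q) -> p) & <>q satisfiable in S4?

Unsatisfiable

1. ~[]((p & q) -> p) & <>q, 0
2. ~[]((p & q) -> p), 0
3. <>q, 0
4. ~((p & q) -> p), 1
5. p & q, 1
6. ~p, 1
7. p, 1
8. q, 1
Accessibility: 0R0, 0R1, 1R1
Branch closes: p and ~p both at 1.
All branches of the tableau close; one closing branch shown above.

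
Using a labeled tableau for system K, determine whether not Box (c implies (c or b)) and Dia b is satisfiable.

Unsatisfiable (every branch closes)

1. not Box (c implies (c or b)) and Dia b, w0
2. not Box (c implies (c or b)), w0
3. Dia b, w0
4. not (c implies (c or b)), w1
5. c, w1
6. not (c or b), w1
7. not c, w1
8. not b, w1
Accessibility: w0Rw1
Branch closes: c and not c both at w1.
(One branch shown.) All branches close.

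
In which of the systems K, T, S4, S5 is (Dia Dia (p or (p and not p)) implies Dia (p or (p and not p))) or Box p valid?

S4, S5

T-tableau for the negation not ((Dia Dia (p or (p and not p)) implies Dia (p or (p and not p))) or Box p):
1. not ((Dia Dia (p or (p and not p)) implies Dia (p or (p and not p))) or Box p), w0
2. not (Dia Dia (p or (p and not p)) implies Dia (p or (p and not p))), w0   [neg-or-rule on 1]
3. not Box p, w0   [neg-or-rule on 1]
4. Dia Dia (p or (p and not p)), w0   [neg-implies-rule on 2]
5. not Dia (p or (p and not p)), w0   [neg-implies-rule on 2]
6. not (p or (p and not p)), w0   [neg-Dia-rule on 5 via w0Rw0]
7. not p, w0   [neg-or-rule on 6]
8. not (p and not p), w0   [neg-or-rule on 6]
9. not p, w1   [neg-Box-rule on 3: fresh world w1, w0Rw1]
10. not (p or (p and not p)), w1   [neg-Dia-rule on 5 via w0Rw1]
11. not (p and not p), w1   [neg-or-rule on 10]
12. Dia (p or (p and not p)), w2   [Dia-rule on 4: fresh world w2, w0Rw2]
13. not (p or (p and not p)), w2   [neg-Dia-rule on 5 via w0Rw2]
14. not p, w2   [neg-or-rule on 13]
15. not (p and not p), w2   [neg-or-rule on 13]
16. p or (p and not p), w3   [Dia-rule on 12: fresh world w3, w2Rw3]
17. p, w3   [or-rule on 16 (branches; this branch)]
Accessibility: w0Rw0, w0Rw1, w0Rw2, w1Rw1, w2Rw2, w2Rw3, w3Rw3
Complete open branch: countermodel on a T-frame, so not valid in T, nor in K (the same frame is also a K-frame).
S4-tableau for the negation not ((Dia Dia (p or (p and not p)) implies Dia (p or (p and not p))) or Box p):
1. not ((Dia Dia (p or (p and not p)) implies Dia (p or (p and not p))) or Box p), w0
2. not (Dia Dia (p or (p and not p)) implies Dia (p or (p and not p))), w0   [neg-or-rule on 1]
3. not Box p, w0   [neg-or-rule on 1]
4. Dia Dia (p or (p and not p)), w0   [neg-implies-rule on 2]
5. not Dia (p or (p and not p)), w0   [neg-implies-rule on 2]
6. not (p or (p and not p)), w0   [neg-Dia-rule on 5 via w0Rw0]
7. not p, w0   [neg-or-rule on 6]
8. not (p and not p), w0   [neg-or-rule on 6]
9. not p, w1   [neg-Box-rule on 3: fresh world w1, w0Rw1]
10. not (p or (p and not p)), w1   [neg-Dia-rule on 5 via w0Rw1]
11. not (p and not p), w1   [neg-or-rule on 10]
12. Dia (p or (p and not p)), w2   [Dia-rule on 4: fresh world w2, w0Rw2]
13. not (p or (p and not p)), w2   [neg-Dia-rule on 5 via w0Rw2]
14. not p, w2   [neg-or-rule on 13]
15. not (p and not p), w2   [neg-or-rule on 13]
16. p or (p and not p), w3   [Dia-rule on 12: fresh world w3, w2Rw3]
17. not (p or (p and not p)), w3   [neg-Dia-rule on 5 via w0Rw3]
18. not p, w3   [neg-or-rule on 17]
19. not (p and not p), w3   [neg-or-rule on 17]
20. p and not p, w3   [or-rule on 16 (branches; this branch)]
21. p, w3   [and-rule on 20]
Accessibility: w0Rw0, w0Rw1, w0Rw2, w0Rw3, w1Rw1, w2Rw2, w2Rw3, w3Rw3
Branch closes: p and not p both at w3.
Every branch closes (one shown): valid in S4, hence also in S5 (every theorem of S4 is a theorem of S5).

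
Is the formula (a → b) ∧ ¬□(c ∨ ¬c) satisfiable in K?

Unsatisfiable (every branch closes)

1. (a → b) ∧ ¬□(c ∨ ¬c), w0
2. a → b, w0   [∧-rule on 1]
3. ¬□(c ∨ ¬c), w0   [∧-rule on 1]
4. b, w0   [→-rule on 2 (branches; this branch)]
5. ¬(c ∨ ¬c), w1   [¬□-rule on 3: fresh world w1, w0Rw1]
6. ¬c, w1   [¬∨-rule on 5]
7. c, w1   [¬∨-rule on 5]
Accessibility: w0Rw1
Branch closes: c and ¬c both at w1.
All branches of the tableau close; one closing branch shown above.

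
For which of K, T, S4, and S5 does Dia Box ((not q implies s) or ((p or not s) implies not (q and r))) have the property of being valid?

T, S4, S5

T-tableau for the negation not Dia Box ((not q implies s) or ((p or not s) implies not (q and r))):
1. not Dia Box ((not q implies s) or ((p or not s) implies not (q and r))), 0
2. not Box ((not q implies s) or ((p or not s) implies not (q and r))), 0
3. not ((not q implies s) or ((p or not s) implies not (q and r))), 1
4. not (not q implies s), 1
5. not ((p or not s) implies not (q and r)), 1
6. not q, 1
7. not s, 1
8. p or not s, 1
9. q and r, 1
10. q, 1
11. r, 1
Accessibility: 0R0, 0R1, 1R1
Branch closes: q and not q both at 1.
Every branch closes (one shown): valid in T, hence also in S4, S5 (every theorem of T is a theorem of S4 and S5).
K-tableau for the negation not Dia Box ((not q implies s) or ((p or not s) implies not (q and r))):
1. not Dia Box ((not q implies s) or ((p or not s) implies not (q and r))), 0
Complete open branch: countermodel on a K-frame, so not valid in K.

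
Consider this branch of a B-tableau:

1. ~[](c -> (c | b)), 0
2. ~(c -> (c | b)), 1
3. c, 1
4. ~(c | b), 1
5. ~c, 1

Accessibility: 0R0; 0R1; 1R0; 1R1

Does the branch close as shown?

Closed

Both c and ~c appear at 1.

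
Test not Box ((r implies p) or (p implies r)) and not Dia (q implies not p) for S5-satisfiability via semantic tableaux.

Unsatisfiable

1. not Box ((r implies p) or (p implies r)) and not Dia (q implies not p), w0
2. not Box ((r implies p) or (p implies r)), w0
3. not Dia (q implies not p), w0
4. not (q implies not p), w0
5. q, w0
6. p, w0
7. not ((r implies p) or (p implies r)), w1
8. not (r implies p), w1
9. not (p implies r), w1
10. r, w1
11. not p, w1
12. p, w1
13. not r, w1
Accessibility: w0Rw0, w0Rw1, w1Rw0, w1Rw1
Branch closes: p and not p both at w1.
Every branch closes; the branch above is one of them.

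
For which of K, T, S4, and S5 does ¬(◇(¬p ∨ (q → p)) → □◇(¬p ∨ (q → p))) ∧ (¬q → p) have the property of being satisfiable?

T-tableau for the formula:
1. ¬(◇(¬p ∨ (q → p)) → □◇(¬p ∨ (q → p))) ∧ (¬q → p), u
2. ¬(◇(¬p ∨ (q → p)) → □◇(¬p ∨ (q → p))), u
3. ¬q → p, u
4. ◇(¬p ∨ (q → p)), u
5. ¬□◇(¬p ∨ (q → p)), u
6. p, u
7. ¬p ∨ (q → p), v
8. q → p, v
9. p, v
10. ¬◇(¬p ∨ (q → p)), w
11. ¬(¬p ∨ (q → p)), w
12. p, w
13. ¬(q → p), w
14. q, w
15. ¬p, w
Accessibility: uRu, uRv, uRw, vRv, wRw
Branch closes: p and ¬p both at w.
Every branch closes (one shown): unsatisfiable in T, hence also in S4, S5 (every S4/S5-frame is a T-frame).
K-tableau for the formula:
1. ¬(◇(¬p ∨ (q → p)) → □◇(¬p ∨ (q → p))) ∧ (¬q → p), u
2. ¬(◇(¬p ∨ (q → p)) → □◇(¬p ∨ (q → p))), u
3. ¬q → p, u
4. ◇(¬p ∨ (q → p)), u
5. ¬□◇(¬p ∨ (q → p)), u
6. p, u
7. ¬p ∨ (q → p), v
8. q → p, v
9. p, v
10. ¬◇(¬p ∨ (q → p)), w
Accessibility: uRv, uRw
Complete open branch: satisfiable in K.

K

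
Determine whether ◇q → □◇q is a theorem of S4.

Not valid

Tableau for the negation ¬(◇q → □◇q):
1. ¬(◇q → □◇q), 0
2. ◇q, 0
3. ¬□◇q, 0
4. q, 1
5. ¬◇q, 2
6. ¬q, 2
Accessibility: 0R0, 0R1, 0R2, 1R1, 2R2
The negation has an open branch (countermodel exists).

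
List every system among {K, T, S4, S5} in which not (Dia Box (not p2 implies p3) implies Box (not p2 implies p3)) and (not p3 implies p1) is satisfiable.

S5-tableau for the formula:
1. not (Dia Box (not p2 implies p3) implies Box (not p2 implies p3)) and (not p3 implies p1), w0
2. not (Dia Box (not p2 implies p3) implies Box (not p2 implies p3)), w0
3. not p3 implies p1, w0
4. Dia Box (not p2 implies p3), w0
5. not Box (not p2 implies p3), w0
6. p1, w0
7. Box (not p2 implies p3), w1
8. not p2 implies p3, w0
9. not p2 implies p3, w1
10. p3, w0
11. p3, w1
12. not (not p2 implies p3), w2
13. not p2, w2
14. not p3, w2
15. not p2 implies p3, w2
16. p3, w2
Accessibility: w0Rw0, w0Rw1, w0Rw2, w1Rw0, w1Rw1, w1Rw2, w2Rw0, w2Rw1, w2Rw2
Branch closes: p3 and not p3 both at w2.
Every branch closes (one shown): unsatisfiable in S5.
S4-tableau for the formula:
1. not (Dia Box (not p2 implies p3) implies Box (not p2 implies p3)) and (not p3 implies p1), w0
2. not (Dia Box (not p2 implies p3) implies Box (not p2 implies p3)), w0
3. not p3 implies p1, w0
4. Dia Box (not p2 implies p3), w0
5. not Box (not p2 implies p3), w0
6. p1, w0
7. Box (not p2 implies p3), w1
8. not p2 implies p3, w1
9. p3, w1
10. not (not p2 implies p3), w2
11. not p2, w2
12. not p3, w2
Accessibility: w0Rw0, w0Rw1, w0Rw2, w1Rw1, w2Rw2
Complete open branch: satisfiable in S4, hence also in K, T (this S4-model is also a K-model and a T-model).

K, T, S4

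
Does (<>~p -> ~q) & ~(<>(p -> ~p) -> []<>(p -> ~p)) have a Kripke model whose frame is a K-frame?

Satisfiable (open branch found)

1. (<>~p -> ~q) & ~(<>(p -> ~p) -> []<>(p -> ~p)), u
2. <>~p -> ~q, u
3. ~(<>(p -> ~p) -> []<>(p -> ~p)), u
4. <>(p -> ~p), u
5. ~[]<>(p -> ~p), u
6. ~q, u
7. p -> ~p, v
8. ~p, v
9. ~<>(p -> ~p), w
Accessibility: uRv, uRw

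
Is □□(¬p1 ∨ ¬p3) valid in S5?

Not valid

Tableau for the negation ¬□□(¬p1 ∨ ¬p3):
1. ¬□□(¬p1 ∨ ¬p3), 0
2. ¬□(¬p1 ∨ ¬p3), 1
3. ¬(¬p1 ∨ ¬p3), 2
4. p1, 2
5. p3, 2
Accessibility: 0R0, 0R1, 0R2, 1R0, 1R1, 1R2, 2R0, 2R1, 2R2
The negation has an open branch (countermodel exists).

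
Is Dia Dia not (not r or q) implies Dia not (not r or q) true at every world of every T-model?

Tableau for the negation not (Dia Dia not (not r or q) implies Dia not (not r or q)):
1. not (Dia Dia not (not r or q) implies Dia not (not r or q)), u
2. Dia Dia not (not r or q), u
3. not Dia not (not r or q), u
4. not r or q, u
5. q, u
6. Dia not (not r or q), v
7. not r or q, v
8. q, v
9. not (not r or q), w
10. r, w
11. not q, w
Accessibility: uRu, uRv, vRv, vRw, wRw
The negation has an open branch (countermodel exists).

Not valid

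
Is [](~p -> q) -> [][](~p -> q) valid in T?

Tableau for the negation ~([](~p -> q) -> [][](~p -> q)):
1. ~([](~p -> q) -> [][](~p -> q)), u
2. [](~p -> q), u
3. ~[][](~p -> q), u
4. ~p -> q, u
5. q, u
6. ~[](~p -> q), v
7. ~p -> q, v
8. q, v
9. ~(~p -> q), w
10. ~p, w
11. ~q, w
Accessibility: uRu, uRv, vRv, vRw, wRw
The negation has an open branch (countermodel exists).

Invalid (countermodel exists)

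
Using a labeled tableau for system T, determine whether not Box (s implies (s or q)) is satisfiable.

No, unsatisfiable

1. not Box (s implies (s or q)), w0
2. not (s implies (s or q)), w1
3. s, w1
4. not (s or q), w1
5. not s, w1
6. not q, w1
Accessibility: w0Rw0, w0Rw1, w1Rw1
Branch closes: s and not s both at w1.
All branches of the tableau close; one closing branch shown above.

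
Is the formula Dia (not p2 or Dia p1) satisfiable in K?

1. Dia (not p2 or Dia p1), 0
2. not p2 or Dia p1, 1
3. Dia p1, 1
4. p1, 2
Accessibility: 0R1, 1R2

Satisfiable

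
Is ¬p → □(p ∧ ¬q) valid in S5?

Tableau for the negation ¬(¬p → □(p ∧ ¬q)):
1. ¬(¬p → □(p ∧ ¬q)), u
2. ¬p, u
3. ¬□(p ∧ ¬q), u
4. ¬(p ∧ ¬q), v
5. q, v
Accessibility: uRu, uRv, vRu, vRv
The negation has an open branch (countermodel exists).

Not valid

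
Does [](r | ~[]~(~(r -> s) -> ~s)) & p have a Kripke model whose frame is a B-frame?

Satisfiable

1. [](r | ~[]~(~(r -> s) -> ~s)) & p, 0
2. [](r | ~[]~(~(r -> s) -> ~s)), 0   [&-rule on 1]
3. p, 0   [&-rule on 1]
4. r | ~[]~(~(r -> s) -> ~s), 0   [[]-rule on 2 via 0R0]
5. ~[]~(~(r -> s) -> ~s), 0   [|-rule on 4 (branches; this branch)]
6. ~(r -> s) -> ~s, 1   [~[]-rule on 5: fresh world 1, 0R1]
7. r | ~[]~(~(r -> s) -> ~s), 1   [[]-rule on 2 via 0R1]
8. ~s, 1   [->-rule on 6 (branches; this branch)]
9. ~[]~(~(r -> s) -> ~s), 1   [|-rule on 7 (branches; this branch)]
10. ~(r -> s) -> ~s, 2   [~[]-rule on 9: fresh world 2, 1R2]
11. ~s, 2   [->-rule on 10 (branches; this branch)]
Accessibility: 0R0, 0R1, 1R0, 1R1, 1R2, 2R1, 2R2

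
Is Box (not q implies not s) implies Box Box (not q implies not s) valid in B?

Tableau for the negation not (Box (not q implies not s) implies Box Box (not q implies not s)):
1. not (Box (not q implies not s) implies Box Box (not q implies not s)), 0
2. Box (not q implies not s), 0
3. not Box Box (not q implies not s), 0
4. not q implies not s, 0
5. not s, 0
6. not Box (not q implies not s), 1
7. not q implies not s, 1
8. not s, 1
9. not (not q implies not s), 2
10. not q, 2
11. s, 2
Accessibility: 0R0, 0R1, 1R0, 1R1, 1R2, 2R1, 2R2
The negation has an open branch (countermodel exists).

Invalid (countermodel exists)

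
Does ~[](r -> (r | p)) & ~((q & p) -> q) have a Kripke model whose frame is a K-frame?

1. ~[](r -> (r | p)) & ~((q & p) -> q), w0
2. ~[](r -> (r | p)), w0
3. ~((q & p) -> q), w0
4. q & p, w0
5. ~q, w0
6. q, w0
7. p, w0
Branch closes: q and ~q both at w0.
Every branch closes; the branch above is one of them.

Unsatisfiable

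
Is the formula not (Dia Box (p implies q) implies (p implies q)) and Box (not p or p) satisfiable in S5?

1. not (Dia Box (p implies q) implies (p implies q)) and Box (not p or p), u
2. not (Dia Box (p implies q) implies (p implies q)), u
3. Box (not p or p), u
4. Dia Box (p implies q), u
5. not (p implies q), u
6. p, u
7. not q, u
8. not p or p, u
9. Box (p implies q), v
10. not p or p, v
11. p implies q, u
12. p implies q, v
13. p, v
14. q, u
Accessibility: uRu, uRv, vRu, vRv
Branch closes: q and not q both at u.
All branches of the tableau close; one closing branch shown above.

No, unsatisfiable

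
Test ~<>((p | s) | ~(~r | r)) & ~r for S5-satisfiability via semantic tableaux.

1. ~<>((p | s) | ~(~r | r)) & ~r, 0
2. ~<>((p | s) | ~(~r | r)), 0
3. ~r, 0
4. ~((p | s) | ~(~r | r)), 0
5. ~(p | s), 0
6. ~r | r, 0
7. ~p, 0
8. ~s, 0
Accessibility: 0R0

Yes, satisfiable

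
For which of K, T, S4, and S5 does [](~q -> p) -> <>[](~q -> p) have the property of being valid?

T, S4, S5

K-tableau for the negation ~([](~q -> p) -> <>[](~q -> p)):
1. ~([](~q -> p) -> <>[](~q -> p)), 0
2. [](~q -> p), 0
3. ~<>[](~q -> p), 0
Complete open branch: countermodel on a K-frame, so not valid in K.
T-tableau for the negation ~([](~q -> p) -> <>[](~q -> p)):
1. ~([](~q -> p) -> <>[](~q -> p)), 0
2. [](~q -> p), 0
3. ~<>[](~q -> p), 0
4. ~q -> p, 0
5. ~[](~q -> p), 0
6. p, 0
7. ~(~q -> p), 1
8. ~q, 1
9. ~p, 1
10. ~q -> p, 1
11. ~[](~q -> p), 1
12. p, 1
Accessibility: 0R0, 0R1, 1R1
Branch closes: p and ~p both at 1.
Every branch closes (one shown): valid in T, hence also in S4, S5 (every theorem of T is a theorem of S4 and S5).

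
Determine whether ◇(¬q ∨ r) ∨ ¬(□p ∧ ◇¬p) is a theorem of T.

Tableau for the negation ¬(◇(¬q ∨ r) ∨ ¬(□p ∧ ◇¬p)):
1. ¬(◇(¬q ∨ r) ∨ ¬(□p ∧ ◇¬p)), w0
2. ¬◇(¬q ∨ r), w0
3. □p ∧ ◇¬p, w0
4. □p, w0
5. ◇¬p, w0
6. ¬(¬q ∨ r), w0
7. q, w0
8. ¬r, w0
9. p, w0
10. ¬p, w1
11. ¬(¬q ∨ r), w1
12. q, w1
13. ¬r, w1
14. p, w1
Accessibility: w0Rw0, w0Rw1, w1Rw1
Branch closes: p and ¬p both at w1.
All branches of the negation close; one closing branch shown above.

Valid in T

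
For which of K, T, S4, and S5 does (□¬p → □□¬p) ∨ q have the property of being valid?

S4-tableau for the negation ¬((□¬p → □□¬p) ∨ q):
1. ¬((□¬p → □□¬p) ∨ q), w0
2. ¬(□¬p → □□¬p), w0
3. ¬q, w0
4. □¬p, w0
5. ¬□□¬p, w0
6. ¬p, w0
7. ¬□¬p, w1
8. ¬p, w1
9. p, w2
10. ¬p, w2
Accessibility: w0Rw0, w0Rw1, w0Rw2, w1Rw1, w1Rw2, w2Rw2
Branch closes: p and ¬p both at w2.
Every branch closes (one shown): valid in S4, hence also in S5 (every theorem of S4 is a theorem of S5).
T-tableau for the negation ¬((□¬p → □□¬p) ∨ q):
1. ¬((□¬p → □□¬p) ∨ q), w0
2. ¬(□¬p → □□¬p), w0
3. ¬q, w0
4. □¬p, w0
5. ¬□□¬p, w0
6. ¬p, w0
7. ¬□¬p, w1
8. ¬p, w1
9. p, w2
Accessibility: w0Rw0, w0Rw1, w1Rw1, w1Rw2, w2Rw2
Complete open branch: countermodel on a T-frame, so not valid in T, nor in K (the same frame is also a K-frame).

S4, S5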